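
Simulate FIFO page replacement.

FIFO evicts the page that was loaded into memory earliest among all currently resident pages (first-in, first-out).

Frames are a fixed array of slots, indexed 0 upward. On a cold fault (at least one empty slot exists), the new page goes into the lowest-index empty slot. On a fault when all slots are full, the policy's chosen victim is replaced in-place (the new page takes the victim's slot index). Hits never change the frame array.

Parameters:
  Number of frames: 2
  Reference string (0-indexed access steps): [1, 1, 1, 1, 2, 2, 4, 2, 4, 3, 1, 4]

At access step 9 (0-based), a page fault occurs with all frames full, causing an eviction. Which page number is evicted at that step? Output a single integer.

Answer: 2

Derivation:
Step 0: ref 1 -> FAULT, frames=[1,-]
Step 1: ref 1 -> HIT, frames=[1,-]
Step 2: ref 1 -> HIT, frames=[1,-]
Step 3: ref 1 -> HIT, frames=[1,-]
Step 4: ref 2 -> FAULT, frames=[1,2]
Step 5: ref 2 -> HIT, frames=[1,2]
Step 6: ref 4 -> FAULT, evict 1, frames=[4,2]
Step 7: ref 2 -> HIT, frames=[4,2]
Step 8: ref 4 -> HIT, frames=[4,2]
Step 9: ref 3 -> FAULT, evict 2, frames=[4,3]
At step 9: evicted page 2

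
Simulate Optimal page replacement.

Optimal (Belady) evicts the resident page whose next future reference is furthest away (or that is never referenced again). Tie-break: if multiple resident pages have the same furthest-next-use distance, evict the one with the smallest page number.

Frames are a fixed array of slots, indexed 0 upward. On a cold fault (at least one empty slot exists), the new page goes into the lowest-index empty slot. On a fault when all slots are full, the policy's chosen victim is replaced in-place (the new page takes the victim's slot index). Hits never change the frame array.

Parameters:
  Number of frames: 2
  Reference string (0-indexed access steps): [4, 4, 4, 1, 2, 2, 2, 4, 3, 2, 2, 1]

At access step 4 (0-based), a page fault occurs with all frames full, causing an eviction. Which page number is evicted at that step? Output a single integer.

Answer: 1

Derivation:
Step 0: ref 4 -> FAULT, frames=[4,-]
Step 1: ref 4 -> HIT, frames=[4,-]
Step 2: ref 4 -> HIT, frames=[4,-]
Step 3: ref 1 -> FAULT, frames=[4,1]
Step 4: ref 2 -> FAULT, evict 1, frames=[4,2]
At step 4: evicted page 1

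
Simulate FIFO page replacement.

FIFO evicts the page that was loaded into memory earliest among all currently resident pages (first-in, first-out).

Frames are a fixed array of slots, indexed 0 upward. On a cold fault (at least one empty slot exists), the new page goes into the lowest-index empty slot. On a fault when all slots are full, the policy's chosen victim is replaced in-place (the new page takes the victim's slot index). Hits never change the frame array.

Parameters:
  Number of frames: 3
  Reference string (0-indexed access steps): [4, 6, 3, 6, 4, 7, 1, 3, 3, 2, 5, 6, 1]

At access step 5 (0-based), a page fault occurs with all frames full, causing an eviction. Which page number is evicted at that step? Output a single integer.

Step 0: ref 4 -> FAULT, frames=[4,-,-]
Step 1: ref 6 -> FAULT, frames=[4,6,-]
Step 2: ref 3 -> FAULT, frames=[4,6,3]
Step 3: ref 6 -> HIT, frames=[4,6,3]
Step 4: ref 4 -> HIT, frames=[4,6,3]
Step 5: ref 7 -> FAULT, evict 4, frames=[7,6,3]
At step 5: evicted page 4

Answer: 4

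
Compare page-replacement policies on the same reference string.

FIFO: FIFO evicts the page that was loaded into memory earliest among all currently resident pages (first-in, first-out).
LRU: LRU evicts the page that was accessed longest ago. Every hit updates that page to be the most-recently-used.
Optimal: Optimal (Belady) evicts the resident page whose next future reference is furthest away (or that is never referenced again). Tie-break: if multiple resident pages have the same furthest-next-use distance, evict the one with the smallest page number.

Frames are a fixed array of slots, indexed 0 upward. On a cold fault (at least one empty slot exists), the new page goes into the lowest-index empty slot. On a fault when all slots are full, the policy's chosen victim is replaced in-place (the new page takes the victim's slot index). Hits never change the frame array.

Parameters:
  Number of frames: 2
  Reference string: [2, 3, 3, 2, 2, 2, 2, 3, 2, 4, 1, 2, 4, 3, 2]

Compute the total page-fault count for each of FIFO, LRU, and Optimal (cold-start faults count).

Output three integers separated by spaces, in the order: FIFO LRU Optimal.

--- FIFO ---
  step 0: ref 2 -> FAULT, frames=[2,-] (faults so far: 1)
  step 1: ref 3 -> FAULT, frames=[2,3] (faults so far: 2)
  step 2: ref 3 -> HIT, frames=[2,3] (faults so far: 2)
  step 3: ref 2 -> HIT, frames=[2,3] (faults so far: 2)
  step 4: ref 2 -> HIT, frames=[2,3] (faults so far: 2)
  step 5: ref 2 -> HIT, frames=[2,3] (faults so far: 2)
  step 6: ref 2 -> HIT, frames=[2,3] (faults so far: 2)
  step 7: ref 3 -> HIT, frames=[2,3] (faults so far: 2)
  step 8: ref 2 -> HIT, frames=[2,3] (faults so far: 2)
  step 9: ref 4 -> FAULT, evict 2, frames=[4,3] (faults so far: 3)
  step 10: ref 1 -> FAULT, evict 3, frames=[4,1] (faults so far: 4)
  step 11: ref 2 -> FAULT, evict 4, frames=[2,1] (faults so far: 5)
  step 12: ref 4 -> FAULT, evict 1, frames=[2,4] (faults so far: 6)
  step 13: ref 3 -> FAULT, evict 2, frames=[3,4] (faults so far: 7)
  step 14: ref 2 -> FAULT, evict 4, frames=[3,2] (faults so far: 8)
  FIFO total faults: 8
--- LRU ---
  step 0: ref 2 -> FAULT, frames=[2,-] (faults so far: 1)
  step 1: ref 3 -> FAULT, frames=[2,3] (faults so far: 2)
  step 2: ref 3 -> HIT, frames=[2,3] (faults so far: 2)
  step 3: ref 2 -> HIT, frames=[2,3] (faults so far: 2)
  step 4: ref 2 -> HIT, frames=[2,3] (faults so far: 2)
  step 5: ref 2 -> HIT, frames=[2,3] (faults so far: 2)
  step 6: ref 2 -> HIT, frames=[2,3] (faults so far: 2)
  step 7: ref 3 -> HIT, frames=[2,3] (faults so far: 2)
  step 8: ref 2 -> HIT, frames=[2,3] (faults so far: 2)
  step 9: ref 4 -> FAULT, evict 3, frames=[2,4] (faults so far: 3)
  step 10: ref 1 -> FAULT, evict 2, frames=[1,4] (faults so far: 4)
  step 11: ref 2 -> FAULT, evict 4, frames=[1,2] (faults so far: 5)
  step 12: ref 4 -> FAULT, evict 1, frames=[4,2] (faults so far: 6)
  step 13: ref 3 -> FAULT, evict 2, frames=[4,3] (faults so far: 7)
  step 14: ref 2 -> FAULT, evict 4, frames=[2,3] (faults so far: 8)
  LRU total faults: 8
--- Optimal ---
  step 0: ref 2 -> FAULT, frames=[2,-] (faults so far: 1)
  step 1: ref 3 -> FAULT, frames=[2,3] (faults so far: 2)
  step 2: ref 3 -> HIT, frames=[2,3] (faults so far: 2)
  step 3: ref 2 -> HIT, frames=[2,3] (faults so far: 2)
  step 4: ref 2 -> HIT, frames=[2,3] (faults so far: 2)
  step 5: ref 2 -> HIT, frames=[2,3] (faults so far: 2)
  step 6: ref 2 -> HIT, frames=[2,3] (faults so far: 2)
  step 7: ref 3 -> HIT, frames=[2,3] (faults so far: 2)
  step 8: ref 2 -> HIT, frames=[2,3] (faults so far: 2)
  step 9: ref 4 -> FAULT, evict 3, frames=[2,4] (faults so far: 3)
  step 10: ref 1 -> FAULT, evict 4, frames=[2,1] (faults so far: 4)
  step 11: ref 2 -> HIT, frames=[2,1] (faults so far: 4)
  step 12: ref 4 -> FAULT, evict 1, frames=[2,4] (faults so far: 5)
  step 13: ref 3 -> FAULT, evict 4, frames=[2,3] (faults so far: 6)
  step 14: ref 2 -> HIT, frames=[2,3] (faults so far: 6)
  Optimal total faults: 6

Answer: 8 8 6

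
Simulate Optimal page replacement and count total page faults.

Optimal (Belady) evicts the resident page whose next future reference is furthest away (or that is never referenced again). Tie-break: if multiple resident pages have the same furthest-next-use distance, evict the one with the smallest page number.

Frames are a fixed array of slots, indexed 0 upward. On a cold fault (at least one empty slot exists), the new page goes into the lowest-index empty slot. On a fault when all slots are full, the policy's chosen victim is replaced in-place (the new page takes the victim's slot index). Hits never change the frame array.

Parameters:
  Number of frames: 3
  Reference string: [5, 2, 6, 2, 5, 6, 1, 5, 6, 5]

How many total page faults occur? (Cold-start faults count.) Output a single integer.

Step 0: ref 5 → FAULT, frames=[5,-,-]
Step 1: ref 2 → FAULT, frames=[5,2,-]
Step 2: ref 6 → FAULT, frames=[5,2,6]
Step 3: ref 2 → HIT, frames=[5,2,6]
Step 4: ref 5 → HIT, frames=[5,2,6]
Step 5: ref 6 → HIT, frames=[5,2,6]
Step 6: ref 1 → FAULT (evict 2), frames=[5,1,6]
Step 7: ref 5 → HIT, frames=[5,1,6]
Step 8: ref 6 → HIT, frames=[5,1,6]
Step 9: ref 5 → HIT, frames=[5,1,6]
Total faults: 4

Answer: 4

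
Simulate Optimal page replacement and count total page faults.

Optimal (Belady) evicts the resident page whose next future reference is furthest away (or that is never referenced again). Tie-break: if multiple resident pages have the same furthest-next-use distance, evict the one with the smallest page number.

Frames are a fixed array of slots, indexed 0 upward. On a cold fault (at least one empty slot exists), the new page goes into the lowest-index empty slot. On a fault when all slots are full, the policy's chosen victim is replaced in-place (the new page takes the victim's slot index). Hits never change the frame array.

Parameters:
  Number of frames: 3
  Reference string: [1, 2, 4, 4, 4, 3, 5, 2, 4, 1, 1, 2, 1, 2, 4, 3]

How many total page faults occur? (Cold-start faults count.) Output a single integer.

Step 0: ref 1 → FAULT, frames=[1,-,-]
Step 1: ref 2 → FAULT, frames=[1,2,-]
Step 2: ref 4 → FAULT, frames=[1,2,4]
Step 3: ref 4 → HIT, frames=[1,2,4]
Step 4: ref 4 → HIT, frames=[1,2,4]
Step 5: ref 3 → FAULT (evict 1), frames=[3,2,4]
Step 6: ref 5 → FAULT (evict 3), frames=[5,2,4]
Step 7: ref 2 → HIT, frames=[5,2,4]
Step 8: ref 4 → HIT, frames=[5,2,4]
Step 9: ref 1 → FAULT (evict 5), frames=[1,2,4]
Step 10: ref 1 → HIT, frames=[1,2,4]
Step 11: ref 2 → HIT, frames=[1,2,4]
Step 12: ref 1 → HIT, frames=[1,2,4]
Step 13: ref 2 → HIT, frames=[1,2,4]
Step 14: ref 4 → HIT, frames=[1,2,4]
Step 15: ref 3 → FAULT (evict 1), frames=[3,2,4]
Total faults: 7

Answer: 7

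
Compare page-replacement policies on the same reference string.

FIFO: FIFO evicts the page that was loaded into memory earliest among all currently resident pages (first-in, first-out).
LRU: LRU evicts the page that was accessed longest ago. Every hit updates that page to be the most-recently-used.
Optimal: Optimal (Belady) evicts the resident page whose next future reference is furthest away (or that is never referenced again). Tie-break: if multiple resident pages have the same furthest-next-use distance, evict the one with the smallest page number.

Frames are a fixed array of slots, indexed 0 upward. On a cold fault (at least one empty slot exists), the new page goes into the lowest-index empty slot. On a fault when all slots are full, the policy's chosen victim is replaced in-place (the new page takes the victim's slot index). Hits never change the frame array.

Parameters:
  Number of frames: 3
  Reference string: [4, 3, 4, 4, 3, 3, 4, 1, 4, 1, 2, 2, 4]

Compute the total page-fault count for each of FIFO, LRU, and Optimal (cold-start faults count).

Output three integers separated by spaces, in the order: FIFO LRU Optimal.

Answer: 5 4 4

Derivation:
--- FIFO ---
  step 0: ref 4 -> FAULT, frames=[4,-,-] (faults so far: 1)
  step 1: ref 3 -> FAULT, frames=[4,3,-] (faults so far: 2)
  step 2: ref 4 -> HIT, frames=[4,3,-] (faults so far: 2)
  step 3: ref 4 -> HIT, frames=[4,3,-] (faults so far: 2)
  step 4: ref 3 -> HIT, frames=[4,3,-] (faults so far: 2)
  step 5: ref 3 -> HIT, frames=[4,3,-] (faults so far: 2)
  step 6: ref 4 -> HIT, frames=[4,3,-] (faults so far: 2)
  step 7: ref 1 -> FAULT, frames=[4,3,1] (faults so far: 3)
  step 8: ref 4 -> HIT, frames=[4,3,1] (faults so far: 3)
  step 9: ref 1 -> HIT, frames=[4,3,1] (faults so far: 3)
  step 10: ref 2 -> FAULT, evict 4, frames=[2,3,1] (faults so far: 4)
  step 11: ref 2 -> HIT, frames=[2,3,1] (faults so far: 4)
  step 12: ref 4 -> FAULT, evict 3, frames=[2,4,1] (faults so far: 5)
  FIFO total faults: 5
--- LRU ---
  step 0: ref 4 -> FAULT, frames=[4,-,-] (faults so far: 1)
  step 1: ref 3 -> FAULT, frames=[4,3,-] (faults so far: 2)
  step 2: ref 4 -> HIT, frames=[4,3,-] (faults so far: 2)
  step 3: ref 4 -> HIT, frames=[4,3,-] (faults so far: 2)
  step 4: ref 3 -> HIT, frames=[4,3,-] (faults so far: 2)
  step 5: ref 3 -> HIT, frames=[4,3,-] (faults so far: 2)
  step 6: ref 4 -> HIT, frames=[4,3,-] (faults so far: 2)
  step 7: ref 1 -> FAULT, frames=[4,3,1] (faults so far: 3)
  step 8: ref 4 -> HIT, frames=[4,3,1] (faults so far: 3)
  step 9: ref 1 -> HIT, frames=[4,3,1] (faults so far: 3)
  step 10: ref 2 -> FAULT, evict 3, frames=[4,2,1] (faults so far: 4)
  step 11: ref 2 -> HIT, frames=[4,2,1] (faults so far: 4)
  step 12: ref 4 -> HIT, frames=[4,2,1] (faults so far: 4)
  LRU total faults: 4
--- Optimal ---
  step 0: ref 4 -> FAULT, frames=[4,-,-] (faults so far: 1)
  step 1: ref 3 -> FAULT, frames=[4,3,-] (faults so far: 2)
  step 2: ref 4 -> HIT, frames=[4,3,-] (faults so far: 2)
  step 3: ref 4 -> HIT, frames=[4,3,-] (faults so far: 2)
  step 4: ref 3 -> HIT, frames=[4,3,-] (faults so far: 2)
  step 5: ref 3 -> HIT, frames=[4,3,-] (faults so far: 2)
  step 6: ref 4 -> HIT, frames=[4,3,-] (faults so far: 2)
  step 7: ref 1 -> FAULT, frames=[4,3,1] (faults so far: 3)
  step 8: ref 4 -> HIT, frames=[4,3,1] (faults so far: 3)
  step 9: ref 1 -> HIT, frames=[4,3,1] (faults so far: 3)
  step 10: ref 2 -> FAULT, evict 1, frames=[4,3,2] (faults so far: 4)
  step 11: ref 2 -> HIT, frames=[4,3,2] (faults so far: 4)
  step 12: ref 4 -> HIT, frames=[4,3,2] (faults so far: 4)
  Optimal total faults: 4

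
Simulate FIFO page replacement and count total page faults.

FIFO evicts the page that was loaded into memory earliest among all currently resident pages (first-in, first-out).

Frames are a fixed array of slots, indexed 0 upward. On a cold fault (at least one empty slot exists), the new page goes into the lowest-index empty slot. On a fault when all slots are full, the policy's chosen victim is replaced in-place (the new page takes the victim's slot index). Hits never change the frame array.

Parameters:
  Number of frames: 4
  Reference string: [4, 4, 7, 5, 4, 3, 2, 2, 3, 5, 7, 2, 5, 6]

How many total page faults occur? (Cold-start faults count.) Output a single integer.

Step 0: ref 4 → FAULT, frames=[4,-,-,-]
Step 1: ref 4 → HIT, frames=[4,-,-,-]
Step 2: ref 7 → FAULT, frames=[4,7,-,-]
Step 3: ref 5 → FAULT, frames=[4,7,5,-]
Step 4: ref 4 → HIT, frames=[4,7,5,-]
Step 5: ref 3 → FAULT, frames=[4,7,5,3]
Step 6: ref 2 → FAULT (evict 4), frames=[2,7,5,3]
Step 7: ref 2 → HIT, frames=[2,7,5,3]
Step 8: ref 3 → HIT, frames=[2,7,5,3]
Step 9: ref 5 → HIT, frames=[2,7,5,3]
Step 10: ref 7 → HIT, frames=[2,7,5,3]
Step 11: ref 2 → HIT, frames=[2,7,5,3]
Step 12: ref 5 → HIT, frames=[2,7,5,3]
Step 13: ref 6 → FAULT (evict 7), frames=[2,6,5,3]
Total faults: 6

Answer: 6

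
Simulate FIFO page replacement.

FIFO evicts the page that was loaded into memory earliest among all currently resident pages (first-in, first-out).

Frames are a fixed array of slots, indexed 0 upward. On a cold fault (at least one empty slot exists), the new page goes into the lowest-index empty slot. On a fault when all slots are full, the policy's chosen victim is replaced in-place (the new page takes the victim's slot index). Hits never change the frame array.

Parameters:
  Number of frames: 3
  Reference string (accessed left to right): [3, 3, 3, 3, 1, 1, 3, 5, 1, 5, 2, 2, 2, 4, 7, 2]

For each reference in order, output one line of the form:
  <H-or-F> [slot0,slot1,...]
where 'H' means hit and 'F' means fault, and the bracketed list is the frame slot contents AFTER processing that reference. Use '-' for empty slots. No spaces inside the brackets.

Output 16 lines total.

F [3,-,-]
H [3,-,-]
H [3,-,-]
H [3,-,-]
F [3,1,-]
H [3,1,-]
H [3,1,-]
F [3,1,5]
H [3,1,5]
H [3,1,5]
F [2,1,5]
H [2,1,5]
H [2,1,5]
F [2,4,5]
F [2,4,7]
H [2,4,7]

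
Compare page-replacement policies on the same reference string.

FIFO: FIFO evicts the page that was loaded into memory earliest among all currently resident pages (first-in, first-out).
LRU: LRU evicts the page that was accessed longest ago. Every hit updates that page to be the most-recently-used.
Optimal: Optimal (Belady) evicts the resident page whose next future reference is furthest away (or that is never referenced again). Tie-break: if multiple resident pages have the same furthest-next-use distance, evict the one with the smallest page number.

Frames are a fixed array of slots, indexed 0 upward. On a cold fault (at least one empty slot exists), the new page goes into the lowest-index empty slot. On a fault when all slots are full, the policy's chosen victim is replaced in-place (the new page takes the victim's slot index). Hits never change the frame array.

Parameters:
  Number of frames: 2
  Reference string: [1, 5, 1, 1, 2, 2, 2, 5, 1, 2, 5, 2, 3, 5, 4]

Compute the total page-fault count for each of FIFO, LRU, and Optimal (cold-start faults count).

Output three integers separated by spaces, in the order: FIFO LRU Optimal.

Answer: 9 10 7

Derivation:
--- FIFO ---
  step 0: ref 1 -> FAULT, frames=[1,-] (faults so far: 1)
  step 1: ref 5 -> FAULT, frames=[1,5] (faults so far: 2)
  step 2: ref 1 -> HIT, frames=[1,5] (faults so far: 2)
  step 3: ref 1 -> HIT, frames=[1,5] (faults so far: 2)
  step 4: ref 2 -> FAULT, evict 1, frames=[2,5] (faults so far: 3)
  step 5: ref 2 -> HIT, frames=[2,5] (faults so far: 3)
  step 6: ref 2 -> HIT, frames=[2,5] (faults so far: 3)
  step 7: ref 5 -> HIT, frames=[2,5] (faults so far: 3)
  step 8: ref 1 -> FAULT, evict 5, frames=[2,1] (faults so far: 4)
  step 9: ref 2 -> HIT, frames=[2,1] (faults so far: 4)
  step 10: ref 5 -> FAULT, evict 2, frames=[5,1] (faults so far: 5)
  step 11: ref 2 -> FAULT, evict 1, frames=[5,2] (faults so far: 6)
  step 12: ref 3 -> FAULT, evict 5, frames=[3,2] (faults so far: 7)
  step 13: ref 5 -> FAULT, evict 2, frames=[3,5] (faults so far: 8)
  step 14: ref 4 -> FAULT, evict 3, frames=[4,5] (faults so far: 9)
  FIFO total faults: 9
--- LRU ---
  step 0: ref 1 -> FAULT, frames=[1,-] (faults so far: 1)
  step 1: ref 5 -> FAULT, frames=[1,5] (faults so far: 2)
  step 2: ref 1 -> HIT, frames=[1,5] (faults so far: 2)
  step 3: ref 1 -> HIT, frames=[1,5] (faults so far: 2)
  step 4: ref 2 -> FAULT, evict 5, frames=[1,2] (faults so far: 3)
  step 5: ref 2 -> HIT, frames=[1,2] (faults so far: 3)
  step 6: ref 2 -> HIT, frames=[1,2] (faults so far: 3)
  step 7: ref 5 -> FAULT, evict 1, frames=[5,2] (faults so far: 4)
  step 8: ref 1 -> FAULT, evict 2, frames=[5,1] (faults so far: 5)
  step 9: ref 2 -> FAULT, evict 5, frames=[2,1] (faults so far: 6)
  step 10: ref 5 -> FAULT, evict 1, frames=[2,5] (faults so far: 7)
  step 11: ref 2 -> HIT, frames=[2,5] (faults so far: 7)
  step 12: ref 3 -> FAULT, evict 5, frames=[2,3] (faults so far: 8)
  step 13: ref 5 -> FAULT, evict 2, frames=[5,3] (faults so far: 9)
  step 14: ref 4 -> FAULT, evict 3, frames=[5,4] (faults so far: 10)
  LRU total faults: 10
--- Optimal ---
  step 0: ref 1 -> FAULT, frames=[1,-] (faults so far: 1)
  step 1: ref 5 -> FAULT, frames=[1,5] (faults so far: 2)
  step 2: ref 1 -> HIT, frames=[1,5] (faults so far: 2)
  step 3: ref 1 -> HIT, frames=[1,5] (faults so far: 2)
  step 4: ref 2 -> FAULT, evict 1, frames=[2,5] (faults so far: 3)
  step 5: ref 2 -> HIT, frames=[2,5] (faults so far: 3)
  step 6: ref 2 -> HIT, frames=[2,5] (faults so far: 3)
  step 7: ref 5 -> HIT, frames=[2,5] (faults so far: 3)
  step 8: ref 1 -> FAULT, evict 5, frames=[2,1] (faults so far: 4)
  step 9: ref 2 -> HIT, frames=[2,1] (faults so far: 4)
  step 10: ref 5 -> FAULT, evict 1, frames=[2,5] (faults so far: 5)
  step 11: ref 2 -> HIT, frames=[2,5] (faults so far: 5)
  step 12: ref 3 -> FAULT, evict 2, frames=[3,5] (faults so far: 6)
  step 13: ref 5 -> HIT, frames=[3,5] (faults so far: 6)
  step 14: ref 4 -> FAULT, evict 3, frames=[4,5] (faults so far: 7)
  Optimal total faults: 7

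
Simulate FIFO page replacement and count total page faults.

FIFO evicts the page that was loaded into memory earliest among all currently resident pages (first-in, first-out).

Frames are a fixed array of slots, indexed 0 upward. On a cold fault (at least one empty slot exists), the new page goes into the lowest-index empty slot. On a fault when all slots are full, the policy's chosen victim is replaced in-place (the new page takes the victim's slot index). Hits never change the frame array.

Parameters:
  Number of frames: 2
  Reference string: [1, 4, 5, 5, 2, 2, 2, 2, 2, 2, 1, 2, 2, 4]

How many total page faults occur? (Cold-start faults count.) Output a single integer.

Answer: 6

Derivation:
Step 0: ref 1 → FAULT, frames=[1,-]
Step 1: ref 4 → FAULT, frames=[1,4]
Step 2: ref 5 → FAULT (evict 1), frames=[5,4]
Step 3: ref 5 → HIT, frames=[5,4]
Step 4: ref 2 → FAULT (evict 4), frames=[5,2]
Step 5: ref 2 → HIT, frames=[5,2]
Step 6: ref 2 → HIT, frames=[5,2]
Step 7: ref 2 → HIT, frames=[5,2]
Step 8: ref 2 → HIT, frames=[5,2]
Step 9: ref 2 → HIT, frames=[5,2]
Step 10: ref 1 → FAULT (evict 5), frames=[1,2]
Step 11: ref 2 → HIT, frames=[1,2]
Step 12: ref 2 → HIT, frames=[1,2]
Step 13: ref 4 → FAULT (evict 2), frames=[1,4]
Total faults: 6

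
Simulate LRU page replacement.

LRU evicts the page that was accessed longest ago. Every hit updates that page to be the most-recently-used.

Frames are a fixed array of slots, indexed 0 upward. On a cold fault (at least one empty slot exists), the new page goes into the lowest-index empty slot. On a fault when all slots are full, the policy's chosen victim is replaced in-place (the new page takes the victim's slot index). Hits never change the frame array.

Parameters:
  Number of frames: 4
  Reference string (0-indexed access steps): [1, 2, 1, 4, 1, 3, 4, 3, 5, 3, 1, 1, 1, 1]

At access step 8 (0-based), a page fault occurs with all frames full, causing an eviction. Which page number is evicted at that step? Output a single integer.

Step 0: ref 1 -> FAULT, frames=[1,-,-,-]
Step 1: ref 2 -> FAULT, frames=[1,2,-,-]
Step 2: ref 1 -> HIT, frames=[1,2,-,-]
Step 3: ref 4 -> FAULT, frames=[1,2,4,-]
Step 4: ref 1 -> HIT, frames=[1,2,4,-]
Step 5: ref 3 -> FAULT, frames=[1,2,4,3]
Step 6: ref 4 -> HIT, frames=[1,2,4,3]
Step 7: ref 3 -> HIT, frames=[1,2,4,3]
Step 8: ref 5 -> FAULT, evict 2, frames=[1,5,4,3]
At step 8: evicted page 2

Answer: 2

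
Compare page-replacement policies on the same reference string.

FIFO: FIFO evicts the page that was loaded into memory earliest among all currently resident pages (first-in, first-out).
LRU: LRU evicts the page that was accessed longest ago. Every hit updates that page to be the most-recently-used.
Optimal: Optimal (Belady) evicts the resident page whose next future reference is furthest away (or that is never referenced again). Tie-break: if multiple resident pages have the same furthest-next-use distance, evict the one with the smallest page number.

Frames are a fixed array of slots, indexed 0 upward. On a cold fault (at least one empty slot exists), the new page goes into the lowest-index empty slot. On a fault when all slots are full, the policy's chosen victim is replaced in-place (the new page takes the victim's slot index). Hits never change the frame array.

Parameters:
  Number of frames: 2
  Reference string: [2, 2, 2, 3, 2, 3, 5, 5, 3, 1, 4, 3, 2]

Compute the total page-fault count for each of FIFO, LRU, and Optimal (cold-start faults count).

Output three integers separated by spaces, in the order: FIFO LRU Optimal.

Answer: 7 7 6

Derivation:
--- FIFO ---
  step 0: ref 2 -> FAULT, frames=[2,-] (faults so far: 1)
  step 1: ref 2 -> HIT, frames=[2,-] (faults so far: 1)
  step 2: ref 2 -> HIT, frames=[2,-] (faults so far: 1)
  step 3: ref 3 -> FAULT, frames=[2,3] (faults so far: 2)
  step 4: ref 2 -> HIT, frames=[2,3] (faults so far: 2)
  step 5: ref 3 -> HIT, frames=[2,3] (faults so far: 2)
  step 6: ref 5 -> FAULT, evict 2, frames=[5,3] (faults so far: 3)
  step 7: ref 5 -> HIT, frames=[5,3] (faults so far: 3)
  step 8: ref 3 -> HIT, frames=[5,3] (faults so far: 3)
  step 9: ref 1 -> FAULT, evict 3, frames=[5,1] (faults so far: 4)
  step 10: ref 4 -> FAULT, evict 5, frames=[4,1] (faults so far: 5)
  step 11: ref 3 -> FAULT, evict 1, frames=[4,3] (faults so far: 6)
  step 12: ref 2 -> FAULT, evict 4, frames=[2,3] (faults so far: 7)
  FIFO total faults: 7
--- LRU ---
  step 0: ref 2 -> FAULT, frames=[2,-] (faults so far: 1)
  step 1: ref 2 -> HIT, frames=[2,-] (faults so far: 1)
  step 2: ref 2 -> HIT, frames=[2,-] (faults so far: 1)
  step 3: ref 3 -> FAULT, frames=[2,3] (faults so far: 2)
  step 4: ref 2 -> HIT, frames=[2,3] (faults so far: 2)
  step 5: ref 3 -> HIT, frames=[2,3] (faults so far: 2)
  step 6: ref 5 -> FAULT, evict 2, frames=[5,3] (faults so far: 3)
  step 7: ref 5 -> HIT, frames=[5,3] (faults so far: 3)
  step 8: ref 3 -> HIT, frames=[5,3] (faults so far: 3)
  step 9: ref 1 -> FAULT, evict 5, frames=[1,3] (faults so far: 4)
  step 10: ref 4 -> FAULT, evict 3, frames=[1,4] (faults so far: 5)
  step 11: ref 3 -> FAULT, evict 1, frames=[3,4] (faults so far: 6)
  step 12: ref 2 -> FAULT, evict 4, frames=[3,2] (faults so far: 7)
  LRU total faults: 7
--- Optimal ---
  step 0: ref 2 -> FAULT, frames=[2,-] (faults so far: 1)
  step 1: ref 2 -> HIT, frames=[2,-] (faults so far: 1)
  step 2: ref 2 -> HIT, frames=[2,-] (faults so far: 1)
  step 3: ref 3 -> FAULT, frames=[2,3] (faults so far: 2)
  step 4: ref 2 -> HIT, frames=[2,3] (faults so far: 2)
  step 5: ref 3 -> HIT, frames=[2,3] (faults so far: 2)
  step 6: ref 5 -> FAULT, evict 2, frames=[5,3] (faults so far: 3)
  step 7: ref 5 -> HIT, frames=[5,3] (faults so far: 3)
  step 8: ref 3 -> HIT, frames=[5,3] (faults so far: 3)
  step 9: ref 1 -> FAULT, evict 5, frames=[1,3] (faults so far: 4)
  step 10: ref 4 -> FAULT, evict 1, frames=[4,3] (faults so far: 5)
  step 11: ref 3 -> HIT, frames=[4,3] (faults so far: 5)
  step 12: ref 2 -> FAULT, evict 3, frames=[4,2] (faults so far: 6)
  Optimal total faults: 6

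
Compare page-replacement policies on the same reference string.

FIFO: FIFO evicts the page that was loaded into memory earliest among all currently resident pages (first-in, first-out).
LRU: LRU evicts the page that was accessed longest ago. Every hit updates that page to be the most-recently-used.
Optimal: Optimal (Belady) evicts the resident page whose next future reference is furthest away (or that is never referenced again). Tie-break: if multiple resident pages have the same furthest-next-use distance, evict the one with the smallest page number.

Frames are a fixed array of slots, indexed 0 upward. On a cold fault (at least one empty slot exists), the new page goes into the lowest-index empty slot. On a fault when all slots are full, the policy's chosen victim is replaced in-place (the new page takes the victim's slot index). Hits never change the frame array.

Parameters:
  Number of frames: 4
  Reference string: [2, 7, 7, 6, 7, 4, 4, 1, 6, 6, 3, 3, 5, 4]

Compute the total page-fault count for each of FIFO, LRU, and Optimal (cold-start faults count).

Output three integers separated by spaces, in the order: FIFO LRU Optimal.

--- FIFO ---
  step 0: ref 2 -> FAULT, frames=[2,-,-,-] (faults so far: 1)
  step 1: ref 7 -> FAULT, frames=[2,7,-,-] (faults so far: 2)
  step 2: ref 7 -> HIT, frames=[2,7,-,-] (faults so far: 2)
  step 3: ref 6 -> FAULT, frames=[2,7,6,-] (faults so far: 3)
  step 4: ref 7 -> HIT, frames=[2,7,6,-] (faults so far: 3)
  step 5: ref 4 -> FAULT, frames=[2,7,6,4] (faults so far: 4)
  step 6: ref 4 -> HIT, frames=[2,7,6,4] (faults so far: 4)
  step 7: ref 1 -> FAULT, evict 2, frames=[1,7,6,4] (faults so far: 5)
  step 8: ref 6 -> HIT, frames=[1,7,6,4] (faults so far: 5)
  step 9: ref 6 -> HIT, frames=[1,7,6,4] (faults so far: 5)
  step 10: ref 3 -> FAULT, evict 7, frames=[1,3,6,4] (faults so far: 6)
  step 11: ref 3 -> HIT, frames=[1,3,6,4] (faults so far: 6)
  step 12: ref 5 -> FAULT, evict 6, frames=[1,3,5,4] (faults so far: 7)
  step 13: ref 4 -> HIT, frames=[1,3,5,4] (faults so far: 7)
  FIFO total faults: 7
--- LRU ---
  step 0: ref 2 -> FAULT, frames=[2,-,-,-] (faults so far: 1)
  step 1: ref 7 -> FAULT, frames=[2,7,-,-] (faults so far: 2)
  step 2: ref 7 -> HIT, frames=[2,7,-,-] (faults so far: 2)
  step 3: ref 6 -> FAULT, frames=[2,7,6,-] (faults so far: 3)
  step 4: ref 7 -> HIT, frames=[2,7,6,-] (faults so far: 3)
  step 5: ref 4 -> FAULT, frames=[2,7,6,4] (faults so far: 4)
  step 6: ref 4 -> HIT, frames=[2,7,6,4] (faults so far: 4)
  step 7: ref 1 -> FAULT, evict 2, frames=[1,7,6,4] (faults so far: 5)
  step 8: ref 6 -> HIT, frames=[1,7,6,4] (faults so far: 5)
  step 9: ref 6 -> HIT, frames=[1,7,6,4] (faults so far: 5)
  step 10: ref 3 -> FAULT, evict 7, frames=[1,3,6,4] (faults so far: 6)
  step 11: ref 3 -> HIT, frames=[1,3,6,4] (faults so far: 6)
  step 12: ref 5 -> FAULT, evict 4, frames=[1,3,6,5] (faults so far: 7)
  step 13: ref 4 -> FAULT, evict 1, frames=[4,3,6,5] (faults so far: 8)
  LRU total faults: 8
--- Optimal ---
  step 0: ref 2 -> FAULT, frames=[2,-,-,-] (faults so far: 1)
  step 1: ref 7 -> FAULT, frames=[2,7,-,-] (faults so far: 2)
  step 2: ref 7 -> HIT, frames=[2,7,-,-] (faults so far: 2)
  step 3: ref 6 -> FAULT, frames=[2,7,6,-] (faults so far: 3)
  step 4: ref 7 -> HIT, frames=[2,7,6,-] (faults so far: 3)
  step 5: ref 4 -> FAULT, frames=[2,7,6,4] (faults so far: 4)
  step 6: ref 4 -> HIT, frames=[2,7,6,4] (faults so far: 4)
  step 7: ref 1 -> FAULT, evict 2, frames=[1,7,6,4] (faults so far: 5)
  step 8: ref 6 -> HIT, frames=[1,7,6,4] (faults so far: 5)
  step 9: ref 6 -> HIT, frames=[1,7,6,4] (faults so far: 5)
  step 10: ref 3 -> FAULT, evict 1, frames=[3,7,6,4] (faults so far: 6)
  step 11: ref 3 -> HIT, frames=[3,7,6,4] (faults so far: 6)
  step 12: ref 5 -> FAULT, evict 3, frames=[5,7,6,4] (faults so far: 7)
  step 13: ref 4 -> HIT, frames=[5,7,6,4] (faults so far: 7)
  Optimal total faults: 7

Answer: 7 8 7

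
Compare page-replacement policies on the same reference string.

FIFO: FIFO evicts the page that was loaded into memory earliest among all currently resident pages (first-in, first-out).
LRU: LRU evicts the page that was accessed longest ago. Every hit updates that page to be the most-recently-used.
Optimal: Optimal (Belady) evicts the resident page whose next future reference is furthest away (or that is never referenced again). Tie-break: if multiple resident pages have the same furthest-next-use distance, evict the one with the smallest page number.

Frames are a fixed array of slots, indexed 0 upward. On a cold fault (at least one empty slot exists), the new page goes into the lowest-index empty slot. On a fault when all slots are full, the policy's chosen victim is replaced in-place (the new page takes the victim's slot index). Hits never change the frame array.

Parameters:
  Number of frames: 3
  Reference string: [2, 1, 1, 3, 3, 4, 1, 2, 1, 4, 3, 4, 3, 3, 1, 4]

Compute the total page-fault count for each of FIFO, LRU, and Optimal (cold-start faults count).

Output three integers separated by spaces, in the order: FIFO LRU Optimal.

Answer: 8 6 5

Derivation:
--- FIFO ---
  step 0: ref 2 -> FAULT, frames=[2,-,-] (faults so far: 1)
  step 1: ref 1 -> FAULT, frames=[2,1,-] (faults so far: 2)
  step 2: ref 1 -> HIT, frames=[2,1,-] (faults so far: 2)
  step 3: ref 3 -> FAULT, frames=[2,1,3] (faults so far: 3)
  step 4: ref 3 -> HIT, frames=[2,1,3] (faults so far: 3)
  step 5: ref 4 -> FAULT, evict 2, frames=[4,1,3] (faults so far: 4)
  step 6: ref 1 -> HIT, frames=[4,1,3] (faults so far: 4)
  step 7: ref 2 -> FAULT, evict 1, frames=[4,2,3] (faults so far: 5)
  step 8: ref 1 -> FAULT, evict 3, frames=[4,2,1] (faults so far: 6)
  step 9: ref 4 -> HIT, frames=[4,2,1] (faults so far: 6)
  step 10: ref 3 -> FAULT, evict 4, frames=[3,2,1] (faults so far: 7)
  step 11: ref 4 -> FAULT, evict 2, frames=[3,4,1] (faults so far: 8)
  step 12: ref 3 -> HIT, frames=[3,4,1] (faults so far: 8)
  step 13: ref 3 -> HIT, frames=[3,4,1] (faults so far: 8)
  step 14: ref 1 -> HIT, frames=[3,4,1] (faults so far: 8)
  step 15: ref 4 -> HIT, frames=[3,4,1] (faults so far: 8)
  FIFO total faults: 8
--- LRU ---
  step 0: ref 2 -> FAULT, frames=[2,-,-] (faults so far: 1)
  step 1: ref 1 -> FAULT, frames=[2,1,-] (faults so far: 2)
  step 2: ref 1 -> HIT, frames=[2,1,-] (faults so far: 2)
  step 3: ref 3 -> FAULT, frames=[2,1,3] (faults so far: 3)
  step 4: ref 3 -> HIT, frames=[2,1,3] (faults so far: 3)
  step 5: ref 4 -> FAULT, evict 2, frames=[4,1,3] (faults so far: 4)
  step 6: ref 1 -> HIT, frames=[4,1,3] (faults so far: 4)
  step 7: ref 2 -> FAULT, evict 3, frames=[4,1,2] (faults so far: 5)
  step 8: ref 1 -> HIT, frames=[4,1,2] (faults so far: 5)
  step 9: ref 4 -> HIT, frames=[4,1,2] (faults so far: 5)
  step 10: ref 3 -> FAULT, evict 2, frames=[4,1,3] (faults so far: 6)
  step 11: ref 4 -> HIT, frames=[4,1,3] (faults so far: 6)
  step 12: ref 3 -> HIT, frames=[4,1,3] (faults so far: 6)
  step 13: ref 3 -> HIT, frames=[4,1,3] (faults so far: 6)
  step 14: ref 1 -> HIT, frames=[4,1,3] (faults so far: 6)
  step 15: ref 4 -> HIT, frames=[4,1,3] (faults so far: 6)
  LRU total faults: 6
--- Optimal ---
  step 0: ref 2 -> FAULT, frames=[2,-,-] (faults so far: 1)
  step 1: ref 1 -> FAULT, frames=[2,1,-] (faults so far: 2)
  step 2: ref 1 -> HIT, frames=[2,1,-] (faults so far: 2)
  step 3: ref 3 -> FAULT, frames=[2,1,3] (faults so far: 3)
  step 4: ref 3 -> HIT, frames=[2,1,3] (faults so far: 3)
  step 5: ref 4 -> FAULT, evict 3, frames=[2,1,4] (faults so far: 4)
  step 6: ref 1 -> HIT, frames=[2,1,4] (faults so far: 4)
  step 7: ref 2 -> HIT, frames=[2,1,4] (faults so far: 4)
  step 8: ref 1 -> HIT, frames=[2,1,4] (faults so far: 4)
  step 9: ref 4 -> HIT, frames=[2,1,4] (faults so far: 4)
  step 10: ref 3 -> FAULT, evict 2, frames=[3,1,4] (faults so far: 5)
  step 11: ref 4 -> HIT, frames=[3,1,4] (faults so far: 5)
  step 12: ref 3 -> HIT, frames=[3,1,4] (faults so far: 5)
  step 13: ref 3 -> HIT, frames=[3,1,4] (faults so far: 5)
  step 14: ref 1 -> HIT, frames=[3,1,4] (faults so far: 5)
  step 15: ref 4 -> HIT, frames=[3,1,4] (faults so far: 5)
  Optimal total faults: 5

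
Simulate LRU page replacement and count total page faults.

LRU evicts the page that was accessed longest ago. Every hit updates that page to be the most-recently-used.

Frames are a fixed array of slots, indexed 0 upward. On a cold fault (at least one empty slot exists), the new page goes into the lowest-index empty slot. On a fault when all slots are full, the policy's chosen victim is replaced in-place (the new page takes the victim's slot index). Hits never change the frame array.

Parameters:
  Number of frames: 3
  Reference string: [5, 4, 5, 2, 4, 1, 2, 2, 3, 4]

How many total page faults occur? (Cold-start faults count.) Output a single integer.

Step 0: ref 5 → FAULT, frames=[5,-,-]
Step 1: ref 4 → FAULT, frames=[5,4,-]
Step 2: ref 5 → HIT, frames=[5,4,-]
Step 3: ref 2 → FAULT, frames=[5,4,2]
Step 4: ref 4 → HIT, frames=[5,4,2]
Step 5: ref 1 → FAULT (evict 5), frames=[1,4,2]
Step 6: ref 2 → HIT, frames=[1,4,2]
Step 7: ref 2 → HIT, frames=[1,4,2]
Step 8: ref 3 → FAULT (evict 4), frames=[1,3,2]
Step 9: ref 4 → FAULT (evict 1), frames=[4,3,2]
Total faults: 6

Answer: 6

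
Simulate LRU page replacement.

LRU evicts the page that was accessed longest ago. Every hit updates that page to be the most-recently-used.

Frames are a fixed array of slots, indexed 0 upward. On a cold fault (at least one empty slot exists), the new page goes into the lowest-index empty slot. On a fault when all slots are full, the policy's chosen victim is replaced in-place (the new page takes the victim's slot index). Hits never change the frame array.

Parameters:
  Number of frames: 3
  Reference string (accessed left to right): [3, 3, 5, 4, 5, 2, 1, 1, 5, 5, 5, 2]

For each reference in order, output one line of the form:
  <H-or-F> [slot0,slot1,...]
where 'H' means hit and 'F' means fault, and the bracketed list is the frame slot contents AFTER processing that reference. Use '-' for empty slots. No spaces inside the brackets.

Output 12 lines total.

F [3,-,-]
H [3,-,-]
F [3,5,-]
F [3,5,4]
H [3,5,4]
F [2,5,4]
F [2,5,1]
H [2,5,1]
H [2,5,1]
H [2,5,1]
H [2,5,1]
H [2,5,1]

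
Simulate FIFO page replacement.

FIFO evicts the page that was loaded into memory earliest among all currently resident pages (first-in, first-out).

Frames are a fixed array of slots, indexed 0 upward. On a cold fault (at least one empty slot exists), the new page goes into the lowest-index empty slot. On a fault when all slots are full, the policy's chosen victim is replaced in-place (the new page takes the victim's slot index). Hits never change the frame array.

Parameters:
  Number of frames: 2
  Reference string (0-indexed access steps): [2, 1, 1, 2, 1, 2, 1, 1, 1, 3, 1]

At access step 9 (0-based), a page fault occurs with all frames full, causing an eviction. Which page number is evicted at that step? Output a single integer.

Answer: 2

Derivation:
Step 0: ref 2 -> FAULT, frames=[2,-]
Step 1: ref 1 -> FAULT, frames=[2,1]
Step 2: ref 1 -> HIT, frames=[2,1]
Step 3: ref 2 -> HIT, frames=[2,1]
Step 4: ref 1 -> HIT, frames=[2,1]
Step 5: ref 2 -> HIT, frames=[2,1]
Step 6: ref 1 -> HIT, frames=[2,1]
Step 7: ref 1 -> HIT, frames=[2,1]
Step 8: ref 1 -> HIT, frames=[2,1]
Step 9: ref 3 -> FAULT, evict 2, frames=[3,1]
At step 9: evicted page 2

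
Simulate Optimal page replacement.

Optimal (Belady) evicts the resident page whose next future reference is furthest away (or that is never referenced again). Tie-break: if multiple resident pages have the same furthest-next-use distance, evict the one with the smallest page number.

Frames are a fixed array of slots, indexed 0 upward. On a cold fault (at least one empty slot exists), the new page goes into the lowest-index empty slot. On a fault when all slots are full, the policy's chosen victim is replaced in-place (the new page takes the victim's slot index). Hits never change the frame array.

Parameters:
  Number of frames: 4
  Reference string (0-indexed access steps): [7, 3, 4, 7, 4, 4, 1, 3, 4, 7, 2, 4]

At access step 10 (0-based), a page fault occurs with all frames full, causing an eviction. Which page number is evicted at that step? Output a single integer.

Step 0: ref 7 -> FAULT, frames=[7,-,-,-]
Step 1: ref 3 -> FAULT, frames=[7,3,-,-]
Step 2: ref 4 -> FAULT, frames=[7,3,4,-]
Step 3: ref 7 -> HIT, frames=[7,3,4,-]
Step 4: ref 4 -> HIT, frames=[7,3,4,-]
Step 5: ref 4 -> HIT, frames=[7,3,4,-]
Step 6: ref 1 -> FAULT, frames=[7,3,4,1]
Step 7: ref 3 -> HIT, frames=[7,3,4,1]
Step 8: ref 4 -> HIT, frames=[7,3,4,1]
Step 9: ref 7 -> HIT, frames=[7,3,4,1]
Step 10: ref 2 -> FAULT, evict 1, frames=[7,3,4,2]
At step 10: evicted page 1

Answer: 1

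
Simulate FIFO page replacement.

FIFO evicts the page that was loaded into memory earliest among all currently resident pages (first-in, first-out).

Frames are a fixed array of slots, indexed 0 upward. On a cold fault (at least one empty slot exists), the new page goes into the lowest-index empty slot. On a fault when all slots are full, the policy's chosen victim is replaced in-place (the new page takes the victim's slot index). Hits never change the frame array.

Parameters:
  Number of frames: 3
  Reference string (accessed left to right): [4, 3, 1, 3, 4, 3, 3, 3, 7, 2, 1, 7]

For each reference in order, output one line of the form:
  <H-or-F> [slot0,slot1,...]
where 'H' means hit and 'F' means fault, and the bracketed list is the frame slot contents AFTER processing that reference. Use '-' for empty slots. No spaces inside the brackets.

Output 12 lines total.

F [4,-,-]
F [4,3,-]
F [4,3,1]
H [4,3,1]
H [4,3,1]
H [4,3,1]
H [4,3,1]
H [4,3,1]
F [7,3,1]
F [7,2,1]
H [7,2,1]
H [7,2,1]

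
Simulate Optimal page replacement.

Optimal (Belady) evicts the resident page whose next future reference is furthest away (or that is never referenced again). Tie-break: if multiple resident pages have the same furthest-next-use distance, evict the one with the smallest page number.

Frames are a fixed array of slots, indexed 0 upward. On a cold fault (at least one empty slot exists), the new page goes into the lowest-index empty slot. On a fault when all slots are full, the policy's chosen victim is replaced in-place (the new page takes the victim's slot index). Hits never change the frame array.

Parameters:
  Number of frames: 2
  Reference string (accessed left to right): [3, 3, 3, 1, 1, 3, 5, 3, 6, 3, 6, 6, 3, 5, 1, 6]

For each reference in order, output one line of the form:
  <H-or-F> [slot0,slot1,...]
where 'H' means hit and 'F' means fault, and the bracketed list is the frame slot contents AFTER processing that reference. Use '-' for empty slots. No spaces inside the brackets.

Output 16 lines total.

F [3,-]
H [3,-]
H [3,-]
F [3,1]
H [3,1]
H [3,1]
F [3,5]
H [3,5]
F [3,6]
H [3,6]
H [3,6]
H [3,6]
H [3,6]
F [5,6]
F [1,6]
H [1,6]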